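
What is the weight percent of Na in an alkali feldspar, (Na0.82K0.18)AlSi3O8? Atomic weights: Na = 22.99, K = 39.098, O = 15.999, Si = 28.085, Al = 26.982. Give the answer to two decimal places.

M((Na0.82K0.18)AlSi3O8) = 265.118 g/mol.
Na contributes 0.82 × 22.99 = 18.852 g per mole.
18.852/265.118 = 0.0711 → 7.11%.

7.11 weight percent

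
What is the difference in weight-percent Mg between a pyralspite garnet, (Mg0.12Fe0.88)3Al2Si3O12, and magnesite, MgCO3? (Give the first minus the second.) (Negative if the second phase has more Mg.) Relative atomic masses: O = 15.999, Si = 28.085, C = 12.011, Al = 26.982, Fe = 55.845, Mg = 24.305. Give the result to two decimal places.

Mg in (Mg0.12Fe0.88)3Al2Si3O12: molar mass 486.388 g/mol; 0.36×24.305 = 8.750 g → 1.80 wt%.
Mg in MgCO3: molar mass 84.313 g/mol; 1×24.305 = 24.305 g → 28.83 wt%.
Difference = 1.80 − 28.83 = -27.03 percentage points.

-27.03 percentage points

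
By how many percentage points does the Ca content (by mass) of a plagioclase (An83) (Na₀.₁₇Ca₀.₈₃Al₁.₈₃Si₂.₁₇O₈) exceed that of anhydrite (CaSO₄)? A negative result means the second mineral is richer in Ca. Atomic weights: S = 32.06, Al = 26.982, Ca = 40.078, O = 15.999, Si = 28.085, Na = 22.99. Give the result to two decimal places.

First mineral: 33.265 g Ca in 275.487 g formula = 12.07 wt% Ca.
Second mineral: 40.078 g Ca in 136.134 g formula = 29.44 wt% Ca.
12.07% − 29.44% gives a difference of -17.37 percentage points.

-17.37 percentage points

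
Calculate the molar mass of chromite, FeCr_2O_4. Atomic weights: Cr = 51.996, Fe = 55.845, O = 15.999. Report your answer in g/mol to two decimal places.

223.83 g/mol

Fe: 1 × 55.845 = 55.8450
Cr: 2 × 51.996 = 103.9920
O: 4 × 15.999 = 63.9960
Summing the contributions gives the formula mass.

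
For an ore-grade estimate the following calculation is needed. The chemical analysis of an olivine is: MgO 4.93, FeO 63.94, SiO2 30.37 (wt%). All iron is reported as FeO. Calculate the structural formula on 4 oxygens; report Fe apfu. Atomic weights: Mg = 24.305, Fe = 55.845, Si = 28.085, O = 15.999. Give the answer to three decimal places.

4.93 wt% MgO ÷ 40.304 g/mol = 0.12232 mol, giving 0.12232 Mg and 0.12232 O.
63.94 wt% FeO ÷ 71.844 g/mol = 0.88998 mol, giving 0.88998 Fe and 0.88998 O.
30.37 wt% SiO2 ÷ 60.083 g/mol = 0.50547 mol, giving 0.50547 Si and 1.01094 O.
Oxygen sums to 2.02324; scaling by 4/2.02324 = 1.97703 puts the formula on 4 O.
Fe: 0.88998 × 1.97703 = 1.760 atoms per formula unit.

1.760 Fe apfu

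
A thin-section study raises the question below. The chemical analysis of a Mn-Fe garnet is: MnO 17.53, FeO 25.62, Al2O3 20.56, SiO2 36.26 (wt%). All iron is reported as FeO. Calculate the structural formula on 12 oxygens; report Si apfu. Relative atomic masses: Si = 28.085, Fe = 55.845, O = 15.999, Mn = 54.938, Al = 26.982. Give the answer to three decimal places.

2.998 Si apfu

17.53 wt% MnO ÷ 70.937 g/mol = 0.24712 mol, giving 0.24712 Mn and 0.24712 O.
25.62 wt% FeO ÷ 71.844 g/mol = 0.35661 mol, giving 0.35661 Fe and 0.35661 O.
20.56 wt% Al2O3 ÷ 101.961 g/mol = 0.20165 mol, giving 0.40330 Al and 0.60495 O.
36.26 wt% SiO2 ÷ 60.083 g/mol = 0.60350 mol, giving 0.60350 Si and 1.20700 O.
Oxygen sums to 2.41568; scaling by 12/2.41568 = 4.96755 puts the formula on 12 O.
Si: 0.60350 × 4.96755 = 2.998 atoms per formula unit.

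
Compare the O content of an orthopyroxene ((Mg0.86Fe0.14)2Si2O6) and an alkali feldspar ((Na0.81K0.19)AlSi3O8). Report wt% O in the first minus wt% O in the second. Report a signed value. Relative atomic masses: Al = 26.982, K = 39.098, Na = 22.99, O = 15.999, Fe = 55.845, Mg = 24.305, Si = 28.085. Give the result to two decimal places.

O in (Mg0.86Fe0.14)2Si2O6: molar mass 209.605 g/mol; 6×15.999 = 95.994 g → 45.80 wt%.
O in (Na0.81K0.19)AlSi3O8: molar mass 265.280 g/mol; 8×15.999 = 127.992 g → 48.25 wt%.
Difference = 45.80 − 48.25 = -2.45 percentage points.

-2.45 percentage points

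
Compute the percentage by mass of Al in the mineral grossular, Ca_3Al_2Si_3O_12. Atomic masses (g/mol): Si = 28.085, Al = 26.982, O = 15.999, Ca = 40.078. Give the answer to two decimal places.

11.98 mass %

Molar mass of Ca_3Al_2Si_3O_12: 3*40.078 + 2*26.982 + 3*28.085 + 12*15.999 = 450.441 g/mol.
Mass of Al per formula unit: 2 × 26.982 = 53.964 g.
Weight fraction Al = 53.964 / 450.441 = 0.1198.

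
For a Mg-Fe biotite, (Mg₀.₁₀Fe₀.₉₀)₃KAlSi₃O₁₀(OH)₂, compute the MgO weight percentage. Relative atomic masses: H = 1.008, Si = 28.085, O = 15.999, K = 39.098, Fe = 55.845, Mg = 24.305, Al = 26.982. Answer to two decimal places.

2.41 wt%

Formula mass = 502.412 g/mol.
0.30 Mg → 0.3000 mol MgO per formula unit; M(MgO) = 40.304, so MgO mass = 12.091 g.
12.091/502.412 × 100 = 2.41 wt%.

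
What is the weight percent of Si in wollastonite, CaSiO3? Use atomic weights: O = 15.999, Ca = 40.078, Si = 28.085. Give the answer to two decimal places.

24.18 mass %

Molar mass of CaSiO3: 1*40.078 + 1*28.085 + 3*15.999 = 116.160 g/mol.
Mass of Si per formula unit: 1 × 28.085 = 28.085 g.
Weight fraction Si = 28.085 / 116.160 = 0.2418.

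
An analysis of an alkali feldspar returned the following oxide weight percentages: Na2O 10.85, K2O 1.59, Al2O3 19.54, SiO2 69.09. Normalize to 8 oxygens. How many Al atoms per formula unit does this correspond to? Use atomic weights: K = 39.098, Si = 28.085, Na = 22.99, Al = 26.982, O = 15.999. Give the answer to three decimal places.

10.85 wt% Na2O ÷ 61.979 g/mol = 0.17506 mol, giving 0.35012 Na and 0.17506 O.
1.59 wt% K2O ÷ 94.195 g/mol = 0.01688 mol, giving 0.03376 K and 0.01688 O.
19.54 wt% Al2O3 ÷ 101.961 g/mol = 0.19164 mol, giving 0.38328 Al and 0.57492 O.
69.09 wt% SiO2 ÷ 60.083 g/mol = 1.14991 mol, giving 1.14991 Si and 2.29982 O.
Oxygen sums to 3.06668; scaling by 8/3.06668 = 2.60868 puts the formula on 8 O.
Al: 0.38328 × 2.60868 = 1.000 atoms per formula unit.

1.000 Al apfu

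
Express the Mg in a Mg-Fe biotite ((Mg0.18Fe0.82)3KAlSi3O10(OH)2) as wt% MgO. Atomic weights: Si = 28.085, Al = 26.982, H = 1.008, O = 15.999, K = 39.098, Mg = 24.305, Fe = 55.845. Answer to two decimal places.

4.40 wt%

Molar mass of (Mg0.18Fe0.82)3KAlSi3O10(OH)2 = 0.54×24.305 + 2.46×55.845 + 1×39.098 + 1×26.982 + 3×28.085 + 12×15.999 + 2×1.008 = 494.842 g/mol.
Each formula unit contains 0.54 Mg, equivalent to 0.54/1 = 0.5400 mol MgO.
M(MgO) = 1×24.305 + 1×15.999 = 40.304 g/mol.
Mass of MgO per formula unit = 0.5400 × 40.304 = 21.764 g.
MgO wt% = 21.764 / 494.842 × 100 = 4.40%.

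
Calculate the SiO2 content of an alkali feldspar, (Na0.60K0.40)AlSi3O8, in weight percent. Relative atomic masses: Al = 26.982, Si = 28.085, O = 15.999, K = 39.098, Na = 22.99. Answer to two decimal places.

Formula mass = 268.662 g/mol.
3 Si → 3.0000 mol SiO2 per formula unit; M(SiO2) = 60.083, so SiO2 mass = 180.249 g.
180.249/268.662 × 100 = 67.09 wt%.

67.09 wt%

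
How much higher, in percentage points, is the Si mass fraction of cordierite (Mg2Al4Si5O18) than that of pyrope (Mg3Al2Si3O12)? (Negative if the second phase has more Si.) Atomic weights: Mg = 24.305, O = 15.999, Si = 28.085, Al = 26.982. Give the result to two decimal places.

3.11 percentage points

First mineral: 140.425 g Si in 584.945 g formula = 24.01 wt% Si.
Second mineral: 84.255 g Si in 403.122 g formula = 20.90 wt% Si.
24.01% − 20.90% gives a difference of 3.11 percentage points.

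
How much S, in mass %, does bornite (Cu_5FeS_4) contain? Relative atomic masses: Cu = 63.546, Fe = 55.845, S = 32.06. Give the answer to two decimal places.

Molar mass of Cu_5FeS_4: 5*63.546 + 1*55.845 + 4*32.06 = 501.815 g/mol.
Mass of S per formula unit: 4 × 32.06 = 128.240 g.
Weight fraction S = 128.240 / 501.815 = 0.2556.

25.56 mass %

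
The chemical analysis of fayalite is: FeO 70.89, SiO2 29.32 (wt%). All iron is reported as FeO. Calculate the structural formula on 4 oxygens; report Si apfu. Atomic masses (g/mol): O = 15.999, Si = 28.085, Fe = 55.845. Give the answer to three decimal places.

70.89 wt% FeO ÷ 71.844 g/mol = 0.98672 mol, giving 0.98672 Fe and 0.98672 O.
29.32 wt% SiO2 ÷ 60.083 g/mol = 0.48799 mol, giving 0.48799 Si and 0.97598 O.
Oxygen sums to 1.96270; scaling by 4/1.96270 = 2.03801 puts the formula on 4 O.
Si: 0.48799 × 2.03801 = 0.995 atoms per formula unit.

0.995 Si apfu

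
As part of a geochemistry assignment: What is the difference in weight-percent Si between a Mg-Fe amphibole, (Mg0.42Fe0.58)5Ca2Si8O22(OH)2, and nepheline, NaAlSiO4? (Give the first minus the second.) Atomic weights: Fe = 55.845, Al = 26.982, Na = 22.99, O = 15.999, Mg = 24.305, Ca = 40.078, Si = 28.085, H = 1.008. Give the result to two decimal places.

5.09 percentage points

M((Mg0.42Fe0.58)5Ca2Si8O22(OH)2) = 903.819 g/mol, so wt% Si = 224.680/903.819 × 100 = 24.86%.
M(NaAlSiO4) = 142.053 g/mol, so wt% Si = 28.085/142.053 × 100 = 19.77%.
24.86 − 19.77 = 5.09 pp.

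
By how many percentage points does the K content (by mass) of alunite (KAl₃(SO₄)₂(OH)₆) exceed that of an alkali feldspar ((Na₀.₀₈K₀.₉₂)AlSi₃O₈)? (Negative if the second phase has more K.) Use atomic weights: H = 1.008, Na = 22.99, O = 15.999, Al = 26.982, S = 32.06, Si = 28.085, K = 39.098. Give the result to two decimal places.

First mineral: 39.098 g K in 414.198 g formula = 9.44 wt% K.
Second mineral: 35.970 g K in 277.038 g formula = 12.98 wt% K.
9.44% − 12.98% gives a difference of -3.54 percentage points.

-3.54 percentage points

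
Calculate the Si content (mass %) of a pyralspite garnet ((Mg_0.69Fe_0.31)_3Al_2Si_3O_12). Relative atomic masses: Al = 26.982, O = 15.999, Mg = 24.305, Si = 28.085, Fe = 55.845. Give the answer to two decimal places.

M((Mg_0.69Fe_0.31)_3Al_2Si_3O_12) = 432.454 g/mol.
Si contributes 3 × 28.085 = 84.255 g per mole.
84.255/432.454 = 0.1948 → 19.48%.

19.48 mass %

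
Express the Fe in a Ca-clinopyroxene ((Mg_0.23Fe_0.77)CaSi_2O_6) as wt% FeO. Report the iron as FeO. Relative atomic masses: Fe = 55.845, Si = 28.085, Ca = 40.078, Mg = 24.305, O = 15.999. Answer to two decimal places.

22.97 wt%

Molar mass of (Mg_0.23Fe_0.77)CaSi_2O_6 = 0.23×24.305 + 0.77×55.845 + 1×40.078 + 2×28.085 + 6×15.999 = 240.833 g/mol.
Each formula unit contains 0.77 Fe, equivalent to 0.77/1 = 0.7700 mol FeO.
M(FeO) = 1×55.845 + 1×15.999 = 71.844 g/mol.
Mass of FeO per formula unit = 0.7700 × 71.844 = 55.320 g.
FeO wt% = 55.320 / 240.833 × 100 = 22.97%.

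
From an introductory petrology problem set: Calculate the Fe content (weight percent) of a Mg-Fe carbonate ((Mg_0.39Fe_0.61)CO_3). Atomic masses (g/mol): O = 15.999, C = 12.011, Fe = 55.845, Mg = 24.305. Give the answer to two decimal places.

M((Mg_0.39Fe_0.61)CO_3) = 103.552 g/mol.
Fe contributes 0.61 × 55.845 = 34.065 g per mole.
34.065/103.552 = 0.3290 → 32.90%.

32.90 weight percent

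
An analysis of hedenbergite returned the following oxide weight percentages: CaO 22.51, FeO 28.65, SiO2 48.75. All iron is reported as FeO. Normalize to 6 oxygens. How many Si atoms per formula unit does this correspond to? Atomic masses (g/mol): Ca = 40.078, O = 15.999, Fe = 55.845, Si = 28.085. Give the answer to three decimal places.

22.51 wt% CaO ÷ 56.077 g/mol = 0.40141 mol, giving 0.40141 Ca and 0.40141 O.
28.65 wt% FeO ÷ 71.844 g/mol = 0.39878 mol, giving 0.39878 Fe and 0.39878 O.
48.75 wt% SiO2 ÷ 60.083 g/mol = 0.81138 mol, giving 0.81138 Si and 1.62276 O.
Oxygen sums to 2.42295; scaling by 6/2.42295 = 2.47632 puts the formula on 6 O.
Si: 0.81138 × 2.47632 = 2.009 atoms per formula unit.

2.009 Si apfu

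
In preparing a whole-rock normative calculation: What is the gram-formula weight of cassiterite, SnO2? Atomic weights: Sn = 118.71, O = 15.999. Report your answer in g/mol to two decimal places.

M = 1·118.71 + 2·15.999

150.71 g/mol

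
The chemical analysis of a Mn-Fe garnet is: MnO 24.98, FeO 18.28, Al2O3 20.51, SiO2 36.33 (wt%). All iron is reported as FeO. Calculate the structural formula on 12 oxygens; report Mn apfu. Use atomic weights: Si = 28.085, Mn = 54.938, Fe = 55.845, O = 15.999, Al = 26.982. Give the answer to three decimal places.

1.747 Mn apfu

MnO: 24.98/70.937 = 0.35214 mol → 0.35214 mol Mn, 0.35214 mol O.
FeO: 18.28/71.844 = 0.25444 mol → 0.25444 mol Fe, 0.25444 mol O.
Al2O3: 20.51/101.961 = 0.20116 mol → 0.40232 mol Al, 0.60348 mol O.
SiO2: 36.33/60.083 = 0.60466 mol → 0.60466 mol Si, 1.20932 mol O.
Total oxygen = 2.41938 mol. Normalization factor = 12/2.41938 = 4.95995.
Mn per 12 O = 0.35214 × 4.95995 = 1.747.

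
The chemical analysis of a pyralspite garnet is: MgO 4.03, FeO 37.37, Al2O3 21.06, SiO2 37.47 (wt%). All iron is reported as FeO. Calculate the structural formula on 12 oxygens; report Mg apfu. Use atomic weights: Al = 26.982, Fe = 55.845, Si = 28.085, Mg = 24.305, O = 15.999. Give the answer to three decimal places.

MgO (M=40.304): mol = 0.09999; Mg = 0.09999, O = 0.09999.
FeO (M=71.844): mol = 0.52015; Fe = 0.52015, O = 0.52015.
Al2O3 (M=101.961): mol = 0.20655; Al = 0.41310, O = 0.61965.
SiO2 (M=60.083): mol = 0.62364; Si = 0.62364, O = 1.24728.
ΣO = 2.48707; factor = 12/ΣO = 4.82495.
Mg apfu = 0.09999 × 4.82495 = 0.482.

0.482 Mg apfu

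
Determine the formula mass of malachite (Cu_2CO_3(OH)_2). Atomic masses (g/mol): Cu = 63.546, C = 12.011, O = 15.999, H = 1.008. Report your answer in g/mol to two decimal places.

221.11 g/mol

M = 2(63.546) + 1(12.011) + 5(15.999) + 2(1.008)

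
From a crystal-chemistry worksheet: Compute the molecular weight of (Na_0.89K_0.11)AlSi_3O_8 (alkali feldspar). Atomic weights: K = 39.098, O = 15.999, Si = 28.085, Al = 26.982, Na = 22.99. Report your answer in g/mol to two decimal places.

Na: 0.89 × 22.99 = 20.4611
K: 0.11 × 39.098 = 4.3008
Al: 1 × 26.982 = 26.9820
Si: 3 × 28.085 = 84.2550
O: 8 × 15.999 = 127.9920
Summing the contributions gives the formula mass.

263.99 g/mol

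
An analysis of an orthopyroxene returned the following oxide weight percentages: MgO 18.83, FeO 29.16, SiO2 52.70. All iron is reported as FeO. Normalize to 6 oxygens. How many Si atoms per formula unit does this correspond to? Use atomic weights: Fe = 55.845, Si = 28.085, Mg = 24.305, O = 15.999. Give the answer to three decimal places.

MgO: 18.83/40.304 = 0.46720 mol → 0.46720 mol Mg, 0.46720 mol O.
FeO: 29.16/71.844 = 0.40588 mol → 0.40588 mol Fe, 0.40588 mol O.
SiO2: 52.70/60.083 = 0.87712 mol → 0.87712 mol Si, 1.75424 mol O.
Total oxygen = 2.62732 mol. Normalization factor = 6/2.62732 = 2.28370.
Si per 6 O = 0.87712 × 2.28370 = 2.003.

2.003 Si apfu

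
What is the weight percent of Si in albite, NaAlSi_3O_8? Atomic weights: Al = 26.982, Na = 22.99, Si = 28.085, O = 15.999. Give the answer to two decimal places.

Formula mass = 1×22.99 + 1×26.982 + 3×28.085 + 8×15.999 = 262.219 g/mol, of which 84.255 g is Si.
So Si makes up 84.255/262.219 = 0.3213 of the mass, i.e. 32.13%.

32.13 mass %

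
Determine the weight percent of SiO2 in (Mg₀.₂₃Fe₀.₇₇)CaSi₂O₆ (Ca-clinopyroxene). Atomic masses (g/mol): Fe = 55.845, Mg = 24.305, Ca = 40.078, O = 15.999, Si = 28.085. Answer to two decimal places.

49.90 wt%

Formula mass = 240.833 g/mol.
2 Si → 2.0000 mol SiO2 per formula unit; M(SiO2) = 60.083, so SiO2 mass = 120.166 g.
120.166/240.833 × 100 = 49.90 wt%.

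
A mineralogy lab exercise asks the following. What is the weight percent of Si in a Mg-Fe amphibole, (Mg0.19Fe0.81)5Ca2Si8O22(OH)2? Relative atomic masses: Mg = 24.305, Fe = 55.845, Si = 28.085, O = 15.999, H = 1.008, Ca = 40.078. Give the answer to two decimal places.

23.90 weight percent

M((Mg0.19Fe0.81)5Ca2Si8O22(OH)2) = 940.090 g/mol.
Si contributes 8 × 28.085 = 224.680 g per mole.
224.680/940.090 = 0.2390 → 23.90%.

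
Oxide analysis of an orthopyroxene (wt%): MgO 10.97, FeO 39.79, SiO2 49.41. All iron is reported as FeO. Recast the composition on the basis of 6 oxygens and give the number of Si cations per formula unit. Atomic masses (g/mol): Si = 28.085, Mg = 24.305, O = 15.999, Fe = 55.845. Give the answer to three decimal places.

MgO: 10.97/40.304 = 0.27218 mol → 0.27218 mol Mg, 0.27218 mol O.
FeO: 39.79/71.844 = 0.55384 mol → 0.55384 mol Fe, 0.55384 mol O.
SiO2: 49.41/60.083 = 0.82236 mol → 0.82236 mol Si, 1.64472 mol O.
Total oxygen = 2.47074 mol. Normalization factor = 6/2.47074 = 2.42842.
Si per 6 O = 0.82236 × 2.42842 = 1.997.

1.997 Si apfu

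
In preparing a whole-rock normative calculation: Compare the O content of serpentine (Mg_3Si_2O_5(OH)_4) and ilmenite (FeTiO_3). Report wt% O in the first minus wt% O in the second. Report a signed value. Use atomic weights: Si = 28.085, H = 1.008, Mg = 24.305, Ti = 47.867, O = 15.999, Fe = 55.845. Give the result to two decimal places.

20.32 percentage points

First mineral: 143.991 g O in 277.108 g formula = 51.96 wt% O.
Second mineral: 47.997 g O in 151.709 g formula = 31.64 wt% O.
51.96% − 31.64% gives a difference of 20.32 percentage points.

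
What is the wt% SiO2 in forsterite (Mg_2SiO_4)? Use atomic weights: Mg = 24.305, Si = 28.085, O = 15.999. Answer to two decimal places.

42.71 wt%

Molar mass of Mg_2SiO_4 = 2*24.305 + 1*28.085 + 4*15.999 = 140.691 g/mol.
Each formula unit contains 1 Si, equivalent to 1/1 = 1.0000 mol SiO2.
M(SiO2) = 1×28.085 + 2×15.999 = 60.083 g/mol.
Mass of SiO2 per formula unit = 1.0000 × 60.083 = 60.083 g.
SiO2 wt% = 60.083 / 140.691 × 100 = 42.71%.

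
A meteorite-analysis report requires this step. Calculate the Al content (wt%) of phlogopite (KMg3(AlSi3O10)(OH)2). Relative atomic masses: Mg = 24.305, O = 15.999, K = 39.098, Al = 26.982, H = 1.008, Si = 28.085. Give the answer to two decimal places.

6.47 wt%

Molar mass of KMg3(AlSi3O10)(OH)2: 1·39.098 + 3·24.305 + 1·26.982 + 3·28.085 + 12·15.999 + 2·1.008 = 417.254 g/mol.
Mass of Al per formula unit: 1 × 26.982 = 26.982 g.
Weight fraction Al = 26.982 / 417.254 = 0.0647.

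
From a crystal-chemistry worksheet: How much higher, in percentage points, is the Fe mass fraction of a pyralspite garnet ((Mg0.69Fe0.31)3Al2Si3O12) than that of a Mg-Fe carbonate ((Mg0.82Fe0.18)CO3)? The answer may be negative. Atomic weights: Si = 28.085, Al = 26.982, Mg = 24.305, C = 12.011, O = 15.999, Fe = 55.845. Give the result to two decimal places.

0.84 percentage points

First mineral: 51.936 g Fe in 432.454 g formula = 12.01 wt% Fe.
Second mineral: 10.052 g Fe in 89.990 g formula = 11.17 wt% Fe.
12.01% − 11.17% gives a difference of 0.84 percentage points.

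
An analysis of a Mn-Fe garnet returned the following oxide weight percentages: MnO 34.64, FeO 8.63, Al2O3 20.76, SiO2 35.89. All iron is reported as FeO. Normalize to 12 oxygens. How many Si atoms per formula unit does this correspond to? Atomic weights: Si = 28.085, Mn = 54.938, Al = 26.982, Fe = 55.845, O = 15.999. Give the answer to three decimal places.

2.969 Si apfu

MnO: 34.64/70.937 = 0.48832 mol → 0.48832 mol Mn, 0.48832 mol O.
FeO: 8.63/71.844 = 0.12012 mol → 0.12012 mol Fe, 0.12012 mol O.
Al2O3: 20.76/101.961 = 0.20361 mol → 0.40722 mol Al, 0.61083 mol O.
SiO2: 35.89/60.083 = 0.59734 mol → 0.59734 mol Si, 1.19468 mol O.
Total oxygen = 2.41395 mol. Normalization factor = 12/2.41395 = 4.97111.
Si per 12 O = 0.59734 × 4.97111 = 2.969.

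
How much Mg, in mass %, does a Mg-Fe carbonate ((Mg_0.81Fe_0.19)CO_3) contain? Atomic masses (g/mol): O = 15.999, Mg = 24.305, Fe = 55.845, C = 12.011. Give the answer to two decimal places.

21.80 mass %

M((Mg_0.81Fe_0.19)CO_3) = 90.306 g/mol.
Mg contributes 0.81 × 24.305 = 19.687 g per mole.
19.687/90.306 = 0.2180 → 21.80%.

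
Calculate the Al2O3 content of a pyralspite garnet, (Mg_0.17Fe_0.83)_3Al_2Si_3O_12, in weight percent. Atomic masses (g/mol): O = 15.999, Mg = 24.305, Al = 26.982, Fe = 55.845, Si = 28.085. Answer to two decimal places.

Formula mass = 481.657 g/mol.
2 Al → 1.0000 mol Al2O3 per formula unit; M(Al2O3) = 101.961, so Al2O3 mass = 101.961 g.
101.961/481.657 × 100 = 21.17 wt%.

21.17 wt%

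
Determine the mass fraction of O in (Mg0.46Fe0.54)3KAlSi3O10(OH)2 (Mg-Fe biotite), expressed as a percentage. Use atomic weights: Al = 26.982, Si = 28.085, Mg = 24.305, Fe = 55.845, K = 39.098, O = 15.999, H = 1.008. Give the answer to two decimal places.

40.99 weight percent

Formula mass = 1.38·24.305 + 1.62·55.845 + 1·39.098 + 1·26.982 + 3·28.085 + 12·15.999 + 2·1.008 = 468.349 g/mol, of which 191.988 g is O.
So O makes up 191.988/468.349 = 0.4099 of the mass, i.e. 40.99%.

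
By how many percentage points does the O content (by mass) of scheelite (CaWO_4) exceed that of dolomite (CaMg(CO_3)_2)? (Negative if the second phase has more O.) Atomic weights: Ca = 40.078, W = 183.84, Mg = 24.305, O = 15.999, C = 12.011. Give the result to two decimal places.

First mineral: 63.996 g O in 287.914 g formula = 22.23 wt% O.
Second mineral: 95.994 g O in 184.399 g formula = 52.06 wt% O.
22.23% − 52.06% gives a difference of -29.83 percentage points.

-29.83 percentage points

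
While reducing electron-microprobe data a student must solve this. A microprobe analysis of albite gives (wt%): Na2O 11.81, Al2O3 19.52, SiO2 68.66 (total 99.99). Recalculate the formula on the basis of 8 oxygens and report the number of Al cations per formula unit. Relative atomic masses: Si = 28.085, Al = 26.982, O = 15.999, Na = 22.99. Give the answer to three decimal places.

11.81 wt% Na2O ÷ 61.979 g/mol = 0.19055 mol, giving 0.38110 Na and 0.19055 O.
19.52 wt% Al2O3 ÷ 101.961 g/mol = 0.19145 mol, giving 0.38290 Al and 0.57435 O.
68.66 wt% SiO2 ÷ 60.083 g/mol = 1.14275 mol, giving 1.14275 Si and 2.28550 O.
Oxygen sums to 3.05040; scaling by 8/3.05040 = 2.62261 puts the formula on 8 O.
Al: 0.38290 × 2.62261 = 1.004 atoms per formula unit.

1.004 Al apfu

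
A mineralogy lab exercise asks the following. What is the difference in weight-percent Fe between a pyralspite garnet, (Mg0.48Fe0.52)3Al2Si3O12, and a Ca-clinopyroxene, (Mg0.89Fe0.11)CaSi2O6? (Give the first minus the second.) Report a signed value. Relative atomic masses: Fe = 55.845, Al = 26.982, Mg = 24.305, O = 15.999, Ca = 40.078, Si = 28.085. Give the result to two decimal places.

16.47 percentage points

First mineral: 87.118 g Fe in 452.324 g formula = 19.26 wt% Fe.
Second mineral: 6.143 g Fe in 220.016 g formula = 2.79 wt% Fe.
19.26% − 2.79% gives a difference of 16.47 percentage points.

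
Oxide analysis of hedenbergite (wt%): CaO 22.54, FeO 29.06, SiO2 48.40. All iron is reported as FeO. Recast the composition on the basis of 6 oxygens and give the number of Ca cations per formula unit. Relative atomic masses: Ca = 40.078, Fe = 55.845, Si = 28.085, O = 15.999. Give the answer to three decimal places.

0.998 Ca apfu

22.54 wt% CaO ÷ 56.077 g/mol = 0.40195 mol, giving 0.40195 Ca and 0.40195 O.
29.06 wt% FeO ÷ 71.844 g/mol = 0.40449 mol, giving 0.40449 Fe and 0.40449 O.
48.40 wt% SiO2 ÷ 60.083 g/mol = 0.80555 mol, giving 0.80555 Si and 1.61110 O.
Oxygen sums to 2.41754; scaling by 6/2.41754 = 2.48186 puts the formula on 6 O.
Ca: 0.40195 × 2.48186 = 0.998 atoms per formula unit.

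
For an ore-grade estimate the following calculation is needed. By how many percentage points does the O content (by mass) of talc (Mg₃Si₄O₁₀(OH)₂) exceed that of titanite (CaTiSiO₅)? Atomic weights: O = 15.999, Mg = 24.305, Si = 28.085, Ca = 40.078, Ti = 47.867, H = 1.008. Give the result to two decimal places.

9.81 percentage points

M(Mg₃Si₄O₁₀(OH)₂) = 379.259 g/mol, so wt% O = 191.988/379.259 × 100 = 50.62%.
M(CaTiSiO₅) = 196.025 g/mol, so wt% O = 79.995/196.025 × 100 = 40.81%.
50.62 − 40.81 = 9.81 pp.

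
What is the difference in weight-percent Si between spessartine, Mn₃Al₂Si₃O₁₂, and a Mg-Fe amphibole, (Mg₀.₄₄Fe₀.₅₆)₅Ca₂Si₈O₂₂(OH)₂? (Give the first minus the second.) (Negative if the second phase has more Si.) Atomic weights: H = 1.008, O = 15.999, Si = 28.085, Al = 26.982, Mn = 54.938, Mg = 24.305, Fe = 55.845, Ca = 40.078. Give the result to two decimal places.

First mineral: 84.255 g Si in 495.021 g formula = 17.02 wt% Si.
Second mineral: 224.680 g Si in 900.665 g formula = 24.95 wt% Si.
17.02% − 24.95% gives a difference of -7.93 percentage points.

-7.93 percentage points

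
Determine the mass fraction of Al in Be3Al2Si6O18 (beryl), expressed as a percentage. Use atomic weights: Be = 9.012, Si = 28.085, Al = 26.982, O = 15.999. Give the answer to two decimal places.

M(Be3Al2Si6O18) = 537.492 g/mol.
Al contributes 2 × 26.982 = 53.964 g per mole.
53.964/537.492 = 0.1004 → 10.04%.

10.04 mass %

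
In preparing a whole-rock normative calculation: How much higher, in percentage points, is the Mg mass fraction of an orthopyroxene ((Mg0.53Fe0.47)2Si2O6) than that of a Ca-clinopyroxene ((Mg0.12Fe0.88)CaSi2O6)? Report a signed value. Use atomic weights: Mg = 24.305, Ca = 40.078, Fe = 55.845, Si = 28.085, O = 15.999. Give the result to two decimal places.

First mineral: 25.763 g Mg in 230.422 g formula = 11.18 wt% Mg.
Second mineral: 2.917 g Mg in 244.302 g formula = 1.19 wt% Mg.
11.18% − 1.19% gives a difference of 9.99 percentage points.

9.99 percentage points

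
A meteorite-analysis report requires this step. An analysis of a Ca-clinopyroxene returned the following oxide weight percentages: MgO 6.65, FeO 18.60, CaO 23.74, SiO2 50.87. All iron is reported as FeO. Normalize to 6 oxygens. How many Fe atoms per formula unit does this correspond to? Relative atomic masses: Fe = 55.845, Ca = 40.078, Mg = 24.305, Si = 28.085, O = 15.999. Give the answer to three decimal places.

MgO: 6.65/40.304 = 0.16500 mol → 0.16500 mol Mg, 0.16500 mol O.
FeO: 18.60/71.844 = 0.25889 mol → 0.25889 mol Fe, 0.25889 mol O.
CaO: 23.74/56.077 = 0.42335 mol → 0.42335 mol Ca, 0.42335 mol O.
SiO2: 50.87/60.083 = 0.84666 mol → 0.84666 mol Si, 1.69332 mol O.
Total oxygen = 2.54056 mol. Normalization factor = 6/2.54056 = 2.36168.
Fe per 6 O = 0.25889 × 2.36168 = 0.611.

0.611 Fe apfu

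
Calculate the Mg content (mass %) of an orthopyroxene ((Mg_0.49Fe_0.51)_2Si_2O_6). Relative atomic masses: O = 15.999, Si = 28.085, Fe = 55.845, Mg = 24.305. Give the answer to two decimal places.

10.23 mass %

M((Mg_0.49Fe_0.51)_2Si_2O_6) = 232.945 g/mol.
Mg contributes 0.98 × 24.305 = 23.819 g per mole.
23.819/232.945 = 0.1023 → 10.23%.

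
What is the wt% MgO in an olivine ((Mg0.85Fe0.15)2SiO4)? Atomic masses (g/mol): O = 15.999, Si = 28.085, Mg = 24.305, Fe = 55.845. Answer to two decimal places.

45.63 wt%

M((Mg0.85Fe0.15)2SiO4) = 150.153 g/mol; M(MgO) = 40.304 g/mol.
Moles MgO per formula unit = 1.70 Mg ÷ 1 = 1.7000.
MgO fraction = (1.7000 × 40.304) / 150.153 = 68.517/150.153 = 0.4563.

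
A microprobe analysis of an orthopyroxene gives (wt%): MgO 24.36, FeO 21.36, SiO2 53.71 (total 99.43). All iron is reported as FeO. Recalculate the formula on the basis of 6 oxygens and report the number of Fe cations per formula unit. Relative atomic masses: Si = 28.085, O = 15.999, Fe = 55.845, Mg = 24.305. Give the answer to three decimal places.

0.663 Fe apfu

24.36 wt% MgO ÷ 40.304 g/mol = 0.60441 mol, giving 0.60441 Mg and 0.60441 O.
21.36 wt% FeO ÷ 71.844 g/mol = 0.29731 mol, giving 0.29731 Fe and 0.29731 O.
53.71 wt% SiO2 ÷ 60.083 g/mol = 0.89393 mol, giving 0.89393 Si and 1.78786 O.
Oxygen sums to 2.68958; scaling by 6/2.68958 = 2.23083 puts the formula on 6 O.
Fe: 0.29731 × 2.23083 = 0.663 atoms per formula unit.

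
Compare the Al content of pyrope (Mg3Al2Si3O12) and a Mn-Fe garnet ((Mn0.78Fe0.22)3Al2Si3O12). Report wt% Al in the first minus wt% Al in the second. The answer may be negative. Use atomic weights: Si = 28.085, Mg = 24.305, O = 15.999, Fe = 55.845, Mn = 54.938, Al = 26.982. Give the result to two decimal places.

2.50 percentage points

Al in Mg3Al2Si3O12: molar mass 403.122 g/mol; 2×26.982 = 53.964 g → 13.39 wt%.
Al in (Mn0.78Fe0.22)3Al2Si3O12: molar mass 495.620 g/mol; 2×26.982 = 53.964 g → 10.89 wt%.
Difference = 13.39 − 10.89 = 2.50 percentage points.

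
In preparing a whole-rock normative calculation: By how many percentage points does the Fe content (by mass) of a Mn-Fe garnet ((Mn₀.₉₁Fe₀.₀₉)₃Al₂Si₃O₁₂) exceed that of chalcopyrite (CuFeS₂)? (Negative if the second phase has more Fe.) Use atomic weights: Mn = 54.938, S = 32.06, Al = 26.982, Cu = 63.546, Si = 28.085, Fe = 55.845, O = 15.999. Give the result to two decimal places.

First mineral: 15.078 g Fe in 495.266 g formula = 3.04 wt% Fe.
Second mineral: 55.845 g Fe in 183.511 g formula = 30.43 wt% Fe.
3.04% − 30.43% gives a difference of -27.39 percentage points.

-27.39 percentage points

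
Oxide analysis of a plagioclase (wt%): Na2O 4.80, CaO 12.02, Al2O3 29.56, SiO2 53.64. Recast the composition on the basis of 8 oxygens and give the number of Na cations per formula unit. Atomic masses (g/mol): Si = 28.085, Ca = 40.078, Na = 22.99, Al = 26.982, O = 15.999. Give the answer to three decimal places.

Na2O (M=61.979): mol = 0.07745; Na = 0.15490, O = 0.07745.
CaO (M=56.077): mol = 0.21435; Ca = 0.21435, O = 0.21435.
Al2O3 (M=101.961): mol = 0.28991; Al = 0.57982, O = 0.86973.
SiO2 (M=60.083): mol = 0.89277; Si = 0.89277, O = 1.78554.
ΣO = 2.94707; factor = 8/ΣO = 2.71456.
Na apfu = 0.15490 × 2.71456 = 0.420.

0.420 Na apfu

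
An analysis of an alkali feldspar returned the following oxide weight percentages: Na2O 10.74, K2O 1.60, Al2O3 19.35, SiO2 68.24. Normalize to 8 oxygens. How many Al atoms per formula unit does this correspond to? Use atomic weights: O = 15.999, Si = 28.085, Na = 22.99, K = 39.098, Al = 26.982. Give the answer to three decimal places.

1.002 Al apfu

10.74 wt% Na2O ÷ 61.979 g/mol = 0.17328 mol, giving 0.34656 Na and 0.17328 O.
1.60 wt% K2O ÷ 94.195 g/mol = 0.01699 mol, giving 0.03398 K and 0.01699 O.
19.35 wt% Al2O3 ÷ 101.961 g/mol = 0.18978 mol, giving 0.37956 Al and 0.56934 O.
68.24 wt% SiO2 ÷ 60.083 g/mol = 1.13576 mol, giving 1.13576 Si and 2.27152 O.
Oxygen sums to 3.03113; scaling by 8/3.03113 = 2.63928 puts the formula on 8 O.
Al: 0.37956 × 2.63928 = 1.002 atoms per formula unit.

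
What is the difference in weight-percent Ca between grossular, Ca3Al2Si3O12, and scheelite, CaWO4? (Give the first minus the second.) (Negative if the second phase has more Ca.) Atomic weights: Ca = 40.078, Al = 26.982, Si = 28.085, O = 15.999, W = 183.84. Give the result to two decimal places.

12.77 percentage points

First mineral: 120.234 g Ca in 450.441 g formula = 26.69 wt% Ca.
Second mineral: 40.078 g Ca in 287.914 g formula = 13.92 wt% Ca.
26.69% − 13.92% gives a difference of 12.77 percentage points.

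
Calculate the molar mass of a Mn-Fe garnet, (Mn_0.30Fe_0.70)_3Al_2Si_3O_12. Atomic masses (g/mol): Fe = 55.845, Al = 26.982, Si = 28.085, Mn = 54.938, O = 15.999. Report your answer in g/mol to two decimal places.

496.93 g/mol

Mn: 0.90 × 54.938 = 49.4442
Fe: 2.10 × 55.845 = 117.2745
Al: 2 × 26.982 = 53.9640
Si: 3 × 28.085 = 84.2550
O: 12 × 15.999 = 191.9880
Summing the contributions gives the formula mass.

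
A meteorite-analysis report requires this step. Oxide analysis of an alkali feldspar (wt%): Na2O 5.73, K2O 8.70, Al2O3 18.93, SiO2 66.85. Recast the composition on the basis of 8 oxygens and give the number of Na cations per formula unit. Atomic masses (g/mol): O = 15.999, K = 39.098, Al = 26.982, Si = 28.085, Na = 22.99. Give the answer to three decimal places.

Na2O (M=61.979): mol = 0.09245; Na = 0.18490, O = 0.09245.
K2O (M=94.195): mol = 0.09236; K = 0.18472, O = 0.09236.
Al2O3 (M=101.961): mol = 0.18566; Al = 0.37132, O = 0.55698.
SiO2 (M=60.083): mol = 1.11263; Si = 1.11263, O = 2.22526.
ΣO = 2.96705; factor = 8/ΣO = 2.69628.
Na apfu = 0.18490 × 2.69628 = 0.499.

0.499 Na apfu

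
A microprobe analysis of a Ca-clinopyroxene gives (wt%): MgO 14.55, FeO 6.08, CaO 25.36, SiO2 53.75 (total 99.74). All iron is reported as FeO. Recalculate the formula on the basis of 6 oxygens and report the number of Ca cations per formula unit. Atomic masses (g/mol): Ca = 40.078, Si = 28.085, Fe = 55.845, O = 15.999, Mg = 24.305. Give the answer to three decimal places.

1.010 Ca apfu

MgO (M=40.304): mol = 0.36101; Mg = 0.36101, O = 0.36101.
FeO (M=71.844): mol = 0.08463; Fe = 0.08463, O = 0.08463.
CaO (M=56.077): mol = 0.45224; Ca = 0.45224, O = 0.45224.
SiO2 (M=60.083): mol = 0.89460; Si = 0.89460, O = 1.78920.
ΣO = 2.68708; factor = 6/ΣO = 2.23291.
Ca apfu = 0.45224 × 2.23291 = 1.010.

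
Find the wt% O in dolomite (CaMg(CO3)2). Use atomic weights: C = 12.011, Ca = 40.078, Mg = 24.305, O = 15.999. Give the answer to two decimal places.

Molar mass of CaMg(CO3)2: 1×40.078 + 1×24.305 + 2×12.011 + 6×15.999 = 184.399 g/mol.
Mass of O per formula unit: 6 × 15.999 = 95.994 g.
Weight fraction O = 95.994 / 184.399 = 0.5206.

52.06 weight percent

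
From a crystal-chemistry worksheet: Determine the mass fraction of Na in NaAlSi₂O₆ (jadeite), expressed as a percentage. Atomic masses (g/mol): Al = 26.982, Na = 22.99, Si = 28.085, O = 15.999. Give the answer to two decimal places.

11.37 wt%

Molar mass of NaAlSi₂O₆: 1×22.99 + 1×26.982 + 2×28.085 + 6×15.999 = 202.136 g/mol.
Mass of Na per formula unit: 1 × 22.99 = 22.990 g.
Weight fraction Na = 22.990 / 202.136 = 0.1137.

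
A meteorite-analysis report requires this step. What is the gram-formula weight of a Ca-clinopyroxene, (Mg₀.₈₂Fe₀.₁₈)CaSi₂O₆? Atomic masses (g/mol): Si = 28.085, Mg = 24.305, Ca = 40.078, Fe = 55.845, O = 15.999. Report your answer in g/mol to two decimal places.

222.22 g/mol

Mg: 0.82 × 24.305 = 19.9301
Fe: 0.18 × 55.845 = 10.0521
Ca: 1 × 40.078 = 40.0780
Si: 2 × 28.085 = 56.1700
O: 6 × 15.999 = 95.9940
Summing the contributions gives the formula mass.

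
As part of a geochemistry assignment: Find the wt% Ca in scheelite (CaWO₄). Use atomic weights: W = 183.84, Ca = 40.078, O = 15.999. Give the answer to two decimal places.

Molar mass of CaWO₄: 1*40.078 + 1*183.84 + 4*15.999 = 287.914 g/mol.
Mass of Ca per formula unit: 1 × 40.078 = 40.078 g.
Weight fraction Ca = 40.078 / 287.914 = 0.1392.

13.92 wt%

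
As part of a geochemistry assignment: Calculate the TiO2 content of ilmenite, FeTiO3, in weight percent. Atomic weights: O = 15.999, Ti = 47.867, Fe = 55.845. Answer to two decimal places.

M(FeTiO3) = 151.709 g/mol; M(TiO2) = 79.865 g/mol.
Moles TiO2 per formula unit = 1 Ti ÷ 1 = 1.0000.
TiO2 fraction = (1.0000 × 79.865) / 151.709 = 79.865/151.709 = 0.5264.

52.64 wt%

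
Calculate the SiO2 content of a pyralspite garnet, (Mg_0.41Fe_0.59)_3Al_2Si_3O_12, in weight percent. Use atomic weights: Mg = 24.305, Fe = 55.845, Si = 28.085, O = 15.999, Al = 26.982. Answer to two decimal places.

39.27 wt%

M((Mg_0.41Fe_0.59)_3Al_2Si_3O_12) = 458.948 g/mol; M(SiO2) = 60.083 g/mol.
Moles SiO2 per formula unit = 3 Si ÷ 1 = 3.0000.
SiO2 fraction = (3.0000 × 60.083) / 458.948 = 180.249/458.948 = 0.3927.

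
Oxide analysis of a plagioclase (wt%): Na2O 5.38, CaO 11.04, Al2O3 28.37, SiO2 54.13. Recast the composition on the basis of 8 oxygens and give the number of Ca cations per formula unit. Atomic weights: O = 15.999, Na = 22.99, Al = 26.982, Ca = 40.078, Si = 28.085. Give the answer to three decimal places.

Na2O (M=61.979): mol = 0.08680; Na = 0.17360, O = 0.08680.
CaO (M=56.077): mol = 0.19687; Ca = 0.19687, O = 0.19687.
Al2O3 (M=101.961): mol = 0.27824; Al = 0.55648, O = 0.83472.
SiO2 (M=60.083): mol = 0.90092; Si = 0.90092, O = 1.80184.
ΣO = 2.92023; factor = 8/ΣO = 2.73951.
Ca apfu = 0.19687 × 2.73951 = 0.539.

0.539 Ca apfu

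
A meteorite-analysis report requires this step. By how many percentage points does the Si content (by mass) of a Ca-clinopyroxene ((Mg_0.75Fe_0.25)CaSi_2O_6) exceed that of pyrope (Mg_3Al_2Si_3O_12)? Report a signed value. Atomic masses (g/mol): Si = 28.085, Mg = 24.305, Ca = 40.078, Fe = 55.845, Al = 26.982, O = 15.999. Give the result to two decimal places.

Si in (Mg_0.75Fe_0.25)CaSi_2O_6: molar mass 224.432 g/mol; 2×28.085 = 56.170 g → 25.03 wt%.
Si in Mg_3Al_2Si_3O_12: molar mass 403.122 g/mol; 3×28.085 = 84.255 g → 20.90 wt%.
Difference = 25.03 − 20.90 = 4.13 percentage points.

4.13 percentage points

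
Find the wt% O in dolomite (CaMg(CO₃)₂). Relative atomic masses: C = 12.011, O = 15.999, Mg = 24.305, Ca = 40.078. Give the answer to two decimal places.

52.06 wt%

Formula mass = 1*40.078 + 1*24.305 + 2*12.011 + 6*15.999 = 184.399 g/mol, of which 95.994 g is O.
So O makes up 95.994/184.399 = 0.5206 of the mass, i.e. 52.06%.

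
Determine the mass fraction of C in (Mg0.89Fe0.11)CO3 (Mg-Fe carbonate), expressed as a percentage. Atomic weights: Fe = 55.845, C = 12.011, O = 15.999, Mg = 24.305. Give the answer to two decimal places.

M((Mg0.89Fe0.11)CO3) = 87.782 g/mol.
C contributes 1 × 12.011 = 12.011 g per mole.
12.011/87.782 = 0.1368 → 13.68%.

13.68 mass %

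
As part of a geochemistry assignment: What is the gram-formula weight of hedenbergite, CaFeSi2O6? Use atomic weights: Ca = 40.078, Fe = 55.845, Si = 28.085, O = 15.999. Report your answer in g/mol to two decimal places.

Ca: 1 × 40.078 = 40.0780
Fe: 1 × 55.845 = 55.8450
Si: 2 × 28.085 = 56.1700
O: 6 × 15.999 = 95.9940
Summing the contributions gives the formula mass.

248.09 g/mol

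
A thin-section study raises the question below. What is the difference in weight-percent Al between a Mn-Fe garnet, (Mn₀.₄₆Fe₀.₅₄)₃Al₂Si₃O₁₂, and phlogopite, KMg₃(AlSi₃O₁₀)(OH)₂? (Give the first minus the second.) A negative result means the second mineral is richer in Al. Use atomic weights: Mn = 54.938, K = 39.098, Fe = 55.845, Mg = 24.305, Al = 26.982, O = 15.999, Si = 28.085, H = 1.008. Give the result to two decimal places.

4.40 percentage points

Al in (Mn₀.₄₆Fe₀.₅₄)₃Al₂Si₃O₁₂: molar mass 496.490 g/mol; 2×26.982 = 53.964 g → 10.87 wt%.
Al in KMg₃(AlSi₃O₁₀)(OH)₂: molar mass 417.254 g/mol; 1×26.982 = 26.982 g → 6.47 wt%.
Difference = 10.87 − 6.47 = 4.40 percentage points.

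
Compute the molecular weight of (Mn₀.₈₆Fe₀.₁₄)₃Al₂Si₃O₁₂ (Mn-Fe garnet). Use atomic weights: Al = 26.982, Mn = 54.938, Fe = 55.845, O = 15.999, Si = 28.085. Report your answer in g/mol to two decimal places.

Mn: 2.58 × 54.938 = 141.7400
Fe: 0.42 × 55.845 = 23.4549
Al: 2 × 26.982 = 53.9640
Si: 3 × 28.085 = 84.2550
O: 12 × 15.999 = 191.9880
Summing the contributions gives the formula mass.

495.40 g/mol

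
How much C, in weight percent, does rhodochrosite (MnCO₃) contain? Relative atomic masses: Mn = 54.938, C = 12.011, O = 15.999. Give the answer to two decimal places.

10.45 weight percent

Formula mass = 1*54.938 + 1*12.011 + 3*15.999 = 114.946 g/mol, of which 12.011 g is C.
So C makes up 12.011/114.946 = 0.1045 of the mass, i.e. 10.45%.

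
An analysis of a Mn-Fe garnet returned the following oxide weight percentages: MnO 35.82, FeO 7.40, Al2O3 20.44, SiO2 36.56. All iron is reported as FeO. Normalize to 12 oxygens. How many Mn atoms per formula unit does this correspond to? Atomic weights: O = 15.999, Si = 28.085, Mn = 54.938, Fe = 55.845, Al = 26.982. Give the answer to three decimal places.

2.497 Mn apfu

MnO (M=70.937): mol = 0.50496; Mn = 0.50496, O = 0.50496.
FeO (M=71.844): mol = 0.10300; Fe = 0.10300, O = 0.10300.
Al2O3 (M=101.961): mol = 0.20047; Al = 0.40094, O = 0.60141.
SiO2 (M=60.083): mol = 0.60849; Si = 0.60849, O = 1.21698.
ΣO = 2.42635; factor = 12/ΣO = 4.94570.
Mn apfu = 0.50496 × 4.94570 = 2.497.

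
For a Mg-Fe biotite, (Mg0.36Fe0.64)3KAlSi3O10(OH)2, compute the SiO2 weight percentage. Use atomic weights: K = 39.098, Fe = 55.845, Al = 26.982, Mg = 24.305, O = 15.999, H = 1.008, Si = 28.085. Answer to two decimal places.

37.72 wt%

Formula mass = 477.811 g/mol.
3 Si → 3.0000 mol SiO2 per formula unit; M(SiO2) = 60.083, so SiO2 mass = 180.249 g.
180.249/477.811 × 100 = 37.72 wt%.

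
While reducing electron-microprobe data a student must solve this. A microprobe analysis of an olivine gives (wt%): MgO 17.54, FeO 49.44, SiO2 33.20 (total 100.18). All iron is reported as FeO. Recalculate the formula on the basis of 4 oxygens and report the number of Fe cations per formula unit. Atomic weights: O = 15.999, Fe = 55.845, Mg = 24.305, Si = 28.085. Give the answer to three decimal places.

1.235 Fe apfu

17.54 wt% MgO ÷ 40.304 g/mol = 0.43519 mol, giving 0.43519 Mg and 0.43519 O.
49.44 wt% FeO ÷ 71.844 g/mol = 0.68816 mol, giving 0.68816 Fe and 0.68816 O.
33.20 wt% SiO2 ÷ 60.083 g/mol = 0.55257 mol, giving 0.55257 Si and 1.10514 O.
Oxygen sums to 2.22849; scaling by 4/2.22849 = 1.79494 puts the formula on 4 O.
Fe: 0.68816 × 1.79494 = 1.235 atoms per formula unit.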